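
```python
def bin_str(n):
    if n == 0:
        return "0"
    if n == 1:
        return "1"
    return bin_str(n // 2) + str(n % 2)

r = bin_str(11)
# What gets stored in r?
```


bin_str(11)
= bin_str(5) + "1"
= bin_str(2) + "1" + "1"
= bin_str(1) + "0" + "1" + "1"
= "1" + "0" + "1" + "1"
= "1011"


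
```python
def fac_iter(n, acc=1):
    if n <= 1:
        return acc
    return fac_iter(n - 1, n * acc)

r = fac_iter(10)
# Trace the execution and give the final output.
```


fac_iter(10, 1)
= fac_iter(9, 10 * 1) = fac_iter(9, 10)
= fac_iter(8, 9 * 10) = fac_iter(8, 90)
= fac_iter(7, 8 * 90) = fac_iter(7, 720)
= fac_iter(6, 7 * 720) = fac_iter(6, 5040)
= fac_iter(5, 6 * 5040) = fac_iter(5, 30240)
= fac_iter(4, 5 * 30240) = fac_iter(4, 151200)
= fac_iter(3, 4 * 151200) = fac_iter(3, 604800)
= fac_iter(2, 3 * 604800) = fac_iter(2, 1814400)
= fac_iter(1, 2 * 1814400) = fac_iter(1, 3628800)
n <= 1, return acc = 3628800


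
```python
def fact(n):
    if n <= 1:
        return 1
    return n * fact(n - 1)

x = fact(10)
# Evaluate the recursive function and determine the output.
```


fact(10)
= 10 * fact(9)
= 10 * 9 * fact(8)
= 10 * 9 * 8 * fact(7)
= 10 * 9 * 8 * 7 * fact(6)
= 10 * 9 * 8 * 7 * 6 * fact(5)
= 10 * 9 * 8 * 7 * 6 * 5 * fact(4)
= 10 * 9 * 8 * 7 * 6 * 5 * 4 * fact(3)
= 10 * 9 * 8 * 7 * 6 * 5 * 4 * 3 * fact(2)
= 10 * 9 * 8 * 7 * 6 * 5 * 4 * 3 * 2 * fact(1)
= 10 * 9 * 8 * 7 * 6 * 5 * 4 * 3 * 2 * 1
= 3628800


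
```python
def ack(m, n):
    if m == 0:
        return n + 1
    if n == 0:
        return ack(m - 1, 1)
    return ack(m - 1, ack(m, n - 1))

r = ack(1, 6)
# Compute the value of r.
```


ack(1, 6)
= ack(0, ack(1, 5))
First compute ack(1, 5) = 7
= ack(0, 7)
= 8


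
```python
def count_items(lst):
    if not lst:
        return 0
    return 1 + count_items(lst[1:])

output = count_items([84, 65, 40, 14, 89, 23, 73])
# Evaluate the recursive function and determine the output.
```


count_items([84, 65, 40, 14, 89, 23, 73])
= 1 + count_items([65, 40, 14, 89, 23, 73])
= 1 + 1 + count_items([40, 14, 89, 23, 73])
= 1 + 1 + 1 + count_items([14, 89, 23, 73])
= 1 + 1 + 1 + 1 + count_items([89, 23, 73])
= 1 + 1 + 1 + 1 + 1 + count_items([23, 73])
= 1 + 1 + 1 + 1 + 1 + 1 + count_items([73])
= 1 + 1 + 1 + 1 + 1 + 1 + 1 + count_items([])
= 1 + 1 + 1 + 1 + 1 + 1 + 1 + 0
= 7


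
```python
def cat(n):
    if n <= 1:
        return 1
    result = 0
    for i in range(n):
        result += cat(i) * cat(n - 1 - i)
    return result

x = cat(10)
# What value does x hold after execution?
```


cat(10)
= sum of cat(i) * cat(10-1-i) for i in 0..9
First compute sub-values bottom-up:
  cat(0) = 1, cat(1) = 1
  cat(2) = 1*1 + 1*1 = 2
  cat(3) = 1*2 + 1*1 + 2*1 = 5
  cat(4) = 1*5 + 1*2 + 2*1 + 5*1 = 14
  cat(5) = 1*14 + 1*5 + 2*2 + 5*1 + 14*1 = 42
  cat(6) = 1*42 + 1*14 + 2*5 + 5*2 + 14*1 + 42*1 = 132
  cat(7) = 1*132 + 1*42 + 2*14 + 5*5 + 14*2 + 42*1 + 132*1 = 429
  cat(8) = 1*429 + 1*132 + 2*42 + 5*14 + 14*5 + 42*2 + 132*1 + 429*1 = 1430
  cat(9) = 1*1430 + 1*429 + 2*132 + 5*42 + 14*14 + 42*5 + 132*2 + 429*1 + 1430*1 = 4862
Now cat(10):
  cat(0)*cat(9) = 1*4862 = 4862
  cat(1)*cat(8) = 1*1430 = 1430
  cat(2)*cat(7) = 2*429 = 858
  cat(3)*cat(6) = 5*132 = 660
  cat(4)*cat(5) = 14*42 = 588
  cat(5)*cat(4) = 42*14 = 588
  cat(6)*cat(3) = 132*5 = 660
  cat(7)*cat(2) = 429*2 = 858
  cat(8)*cat(1) = 1430*1 = 1430
  cat(9)*cat(0) = 4862*1 = 4862
= 4862 + 1430 + 858 + 660 + 588 + 588 + 660 + 858 + 1430 + 4862
= 16796


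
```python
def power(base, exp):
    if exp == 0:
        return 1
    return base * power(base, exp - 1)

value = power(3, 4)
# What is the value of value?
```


power(3, 4)
= 3 * power(3, 3)
= 3 * 3 * power(3, 2)
= 3 * 3 * 3 * power(3, 1)
= 3 * 3 * 3 * 3 * power(3, 0)
= 3 * 3 * 3 * 3 * 1
= 81


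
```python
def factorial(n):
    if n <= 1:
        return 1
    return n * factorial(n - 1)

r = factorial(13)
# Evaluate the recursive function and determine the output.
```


factorial(13)
= 13 * factorial(12)
= 13 * 12 * factorial(11)
= 13 * 12 * 11 * factorial(10)
= 13 * 12 * 11 * 10 * factorial(9)
= 13 * 12 * 11 * 10 * 9 * factorial(8)
= 13 * 12 * 11 * 10 * 9 * 8 * factorial(7)
= 13 * 12 * 11 * 10 * 9 * 8 * 7 * factorial(6)
= 13 * 12 * 11 * 10 * 9 * 8 * 7 * 6 * factorial(5)
= 13 * 12 * 11 * 10 * 9 * 8 * 7 * 6 * 5 * factorial(4)
= 13 * 12 * 11 * 10 * 9 * 8 * 7 * 6 * 5 * 4 * factorial(3)
= 13 * 12 * 11 * 10 * 9 * 8 * 7 * 6 * 5 * 4 * 3 * factorial(2)
= 13 * 12 * 11 * 10 * 9 * 8 * 7 * 6 * 5 * 4 * 3 * 2 * factorial(1)
= 13 * 12 * 11 * 10 * 9 * 8 * 7 * 6 * 5 * 4 * 3 * 2 * 1
= 6227020800


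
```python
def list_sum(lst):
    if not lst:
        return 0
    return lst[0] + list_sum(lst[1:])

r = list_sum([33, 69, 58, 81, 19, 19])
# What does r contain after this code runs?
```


list_sum([33, 69, 58, 81, 19, 19])
= 33 + list_sum([69, 58, 81, 19, 19])
= 33 + 69 + list_sum([58, 81, 19, 19])
= 33 + 69 + 58 + list_sum([81, 19, 19])
= 33 + 69 + 58 + 81 + list_sum([19, 19])
= 33 + 69 + 58 + 81 + 19 + list_sum([19])
= 33 + 69 + 58 + 81 + 19 + 19 + list_sum([])
= 33 + 69 + 58 + 81 + 19 + 19 + 0
= 279


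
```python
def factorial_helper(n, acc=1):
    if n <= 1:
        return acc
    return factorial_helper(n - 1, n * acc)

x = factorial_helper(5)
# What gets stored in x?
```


factorial_helper(5, 1)
= factorial_helper(4, 5 * 1) = factorial_helper(4, 5)
= factorial_helper(3, 4 * 5) = factorial_helper(3, 20)
= factorial_helper(2, 3 * 20) = factorial_helper(2, 60)
= factorial_helper(1, 2 * 60) = factorial_helper(1, 120)
n <= 1, return acc = 120


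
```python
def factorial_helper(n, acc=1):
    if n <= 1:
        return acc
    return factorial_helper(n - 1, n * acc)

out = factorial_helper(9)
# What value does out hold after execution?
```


factorial_helper(9, 1)
= factorial_helper(8, 9 * 1) = factorial_helper(8, 9)
= factorial_helper(7, 8 * 9) = factorial_helper(7, 72)
= factorial_helper(6, 7 * 72) = factorial_helper(6, 504)
= factorial_helper(5, 6 * 504) = factorial_helper(5, 3024)
= factorial_helper(4, 5 * 3024) = factorial_helper(4, 15120)
= factorial_helper(3, 4 * 15120) = factorial_helper(3, 60480)
= factorial_helper(2, 3 * 60480) = factorial_helper(2, 181440)
= factorial_helper(1, 2 * 181440) = factorial_helper(1, 362880)
n <= 1, return acc = 362880


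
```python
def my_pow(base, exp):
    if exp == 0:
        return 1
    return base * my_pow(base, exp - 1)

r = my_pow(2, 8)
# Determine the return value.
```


my_pow(2, 8)
= 2 * my_pow(2, 7)
= 2 * 2 * my_pow(2, 6)
= 2 * 2 * 2 * my_pow(2, 5)
= 2 * 2 * 2 * 2 * my_pow(2, 4)
= 2 * 2 * 2 * 2 * 2 * my_pow(2, 3)
= 2 * 2 * 2 * 2 * 2 * 2 * my_pow(2, 2)
= 2 * 2 * 2 * 2 * 2 * 2 * 2 * my_pow(2, 1)
= 2 * 2 * 2 * 2 * 2 * 2 * 2 * 2 * my_pow(2, 0)
= 2 * 2 * 2 * 2 * 2 * 2 * 2 * 2 * 1
= 256


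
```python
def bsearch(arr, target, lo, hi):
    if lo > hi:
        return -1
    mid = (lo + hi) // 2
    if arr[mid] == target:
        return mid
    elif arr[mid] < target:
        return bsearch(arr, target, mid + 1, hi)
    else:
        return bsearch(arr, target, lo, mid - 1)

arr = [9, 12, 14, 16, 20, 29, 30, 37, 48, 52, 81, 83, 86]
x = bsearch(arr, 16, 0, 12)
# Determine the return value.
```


bsearch(arr, 16, 0, 12)
lo=0, hi=12, mid=6, arr[mid]=30
30 > 16, search left half
lo=0, hi=5, mid=2, arr[mid]=14
14 < 16, search right half
lo=3, hi=5, mid=4, arr[mid]=20
20 > 16, search left half
lo=3, hi=3, mid=3, arr[mid]=16
arr[3] == 16, found at index 3
= 3


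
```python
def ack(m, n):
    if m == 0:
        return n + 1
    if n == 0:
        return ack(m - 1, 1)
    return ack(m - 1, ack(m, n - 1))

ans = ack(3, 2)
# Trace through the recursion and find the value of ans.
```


ack(3, 2)
= ack(2, ack(3, 1))
First compute ack(3, 1) = 13
= ack(2, 13)
= 29


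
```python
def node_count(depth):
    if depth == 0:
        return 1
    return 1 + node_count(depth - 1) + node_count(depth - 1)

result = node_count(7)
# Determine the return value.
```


node_count(7)
= 1 + node_count(6) + node_count(6)
= 1 + 2 * node_count(6)
node_count(k) = 2^(k+1) - 1
node_count(0) = 1
node_count(1) = 3
node_count(2) = 7
node_count(3) = 15
node_count(4) = 31
node_count(7) = 2^8 - 1 = 255


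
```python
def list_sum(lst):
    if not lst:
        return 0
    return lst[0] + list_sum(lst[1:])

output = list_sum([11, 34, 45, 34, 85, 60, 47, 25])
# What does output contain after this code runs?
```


list_sum([11, 34, 45, 34, 85, 60, 47, 25])
= 11 + list_sum([34, 45, 34, 85, 60, 47, 25])
= 11 + 34 + list_sum([45, 34, 85, 60, 47, 25])
= 11 + 34 + 45 + list_sum([34, 85, 60, 47, 25])
= 11 + 34 + 45 + 34 + list_sum([85, 60, 47, 25])
= 11 + 34 + 45 + 34 + 85 + list_sum([60, 47, 25])
= 11 + 34 + 45 + 34 + 85 + 60 + list_sum([47, 25])
= 11 + 34 + 45 + 34 + 85 + 60 + 47 + list_sum([25])
= 11 + 34 + 45 + 34 + 85 + 60 + 47 + 25 + list_sum([])
= 11 + 34 + 45 + 34 + 85 + 60 + 47 + 25 + 0
= 341


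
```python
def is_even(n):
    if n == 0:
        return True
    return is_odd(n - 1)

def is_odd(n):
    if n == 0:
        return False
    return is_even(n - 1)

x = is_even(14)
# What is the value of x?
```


is_even(14)
= is_odd(13)
= is_even(12)
= is_odd(11)
= is_even(10)
= is_odd(9)
= is_even(8)
= is_odd(7)
= is_even(6)
= is_odd(5)
= is_even(4)
= is_odd(3)
= is_even(2)
= is_odd(1)
= is_even(0)
n == 0: return True
= True


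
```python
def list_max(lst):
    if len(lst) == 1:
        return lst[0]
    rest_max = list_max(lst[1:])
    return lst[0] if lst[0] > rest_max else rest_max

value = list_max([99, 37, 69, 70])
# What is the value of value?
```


list_max([99, 37, 69, 70])
= compare 99 with list_max([37, 69, 70])
= compare 37 with list_max([69, 70])
= compare 69 with list_max([70])
Base: list_max([70]) = 70
compare 69 with 70: max = 70
compare 37 with 70: max = 70
compare 99 with 70: max = 99
= 99


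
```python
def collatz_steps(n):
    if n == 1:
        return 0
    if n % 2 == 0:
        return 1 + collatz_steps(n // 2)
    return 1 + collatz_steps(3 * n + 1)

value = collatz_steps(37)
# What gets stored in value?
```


collatz_steps(37)
37 is odd -> 3*37+1 = 112 -> collatz_steps(112)
112 is even -> collatz_steps(56)
56 is even -> collatz_steps(28)
28 is even -> collatz_steps(14)
14 is even -> collatz_steps(7)
7 is odd -> 3*7+1 = 22 -> collatz_steps(22)
22 is even -> collatz_steps(11)
11 is odd -> 3*11+1 = 34 -> collatz_steps(34)
34 is even -> collatz_steps(17)
17 is odd -> 3*17+1 = 52 -> collatz_steps(52)
52 is even -> collatz_steps(26)
26 is even -> collatz_steps(13)
13 is odd -> 3*13+1 = 40 -> collatz_steps(40)
40 is even -> collatz_steps(20)
20 is even -> collatz_steps(10)
10 is even -> collatz_steps(5)
5 is odd -> 3*5+1 = 16 -> collatz_steps(16)
16 is even -> collatz_steps(8)
8 is even -> collatz_steps(4)
4 is even -> collatz_steps(2)
2 is even -> collatz_steps(1)
Reached 1 after 21 steps
= 21


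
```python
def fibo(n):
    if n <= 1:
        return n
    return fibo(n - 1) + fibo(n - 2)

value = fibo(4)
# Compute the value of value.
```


fibo(4)
= fibo(3) + fibo(2)
= (fibo(2) + fibo(1)) + fibo(2)
Computing bottom-up: fibo(0)=0, fibo(1)=1, fibo(2)=1, fibo(3)=2, fibo(4)=3
= 3


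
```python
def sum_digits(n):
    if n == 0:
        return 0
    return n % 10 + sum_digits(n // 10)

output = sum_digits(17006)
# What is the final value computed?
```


sum_digits(17006)
= 6 + sum_digits(1700)
= 6 + 0 + sum_digits(170)
= 6 + 0 + 0 + sum_digits(17)
= 6 + 0 + 0 + 7 + sum_digits(1)
= 6 + 0 + 0 + 7 + 1 + sum_digits(0)
= 6 + 0 + 0 + 7 + 1 + 0
= 14


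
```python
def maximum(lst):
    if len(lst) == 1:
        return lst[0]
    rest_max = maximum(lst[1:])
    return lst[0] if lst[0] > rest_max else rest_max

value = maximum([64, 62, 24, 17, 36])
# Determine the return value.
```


maximum([64, 62, 24, 17, 36])
= compare 64 with maximum([62, 24, 17, 36])
= compare 62 with maximum([24, 17, 36])
= compare 24 with maximum([17, 36])
= compare 17 with maximum([36])
Base: maximum([36]) = 36
compare 17 with 36: max = 36
compare 24 with 36: max = 36
compare 62 with 36: max = 62
compare 64 with 62: max = 64
= 64


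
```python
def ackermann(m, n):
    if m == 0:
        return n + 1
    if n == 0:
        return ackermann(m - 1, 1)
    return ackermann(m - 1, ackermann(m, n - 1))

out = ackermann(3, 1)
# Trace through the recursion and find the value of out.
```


ackermann(3, 1)
= ackermann(2, ackermann(3, 0))
First compute ackermann(3, 0) = 5
= ackermann(2, 5)
= 13


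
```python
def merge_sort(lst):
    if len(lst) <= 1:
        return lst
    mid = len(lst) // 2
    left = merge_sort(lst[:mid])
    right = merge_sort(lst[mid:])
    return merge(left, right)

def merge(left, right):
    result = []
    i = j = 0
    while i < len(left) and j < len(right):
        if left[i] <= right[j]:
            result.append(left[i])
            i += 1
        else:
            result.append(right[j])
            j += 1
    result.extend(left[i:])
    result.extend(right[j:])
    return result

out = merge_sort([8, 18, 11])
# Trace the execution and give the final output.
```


merge_sort([8, 18, 11])
Split into [8] and [18, 11]
Left sorted: [8]
Right sorted: [11, 18]
Merge [8] and [11, 18]
= [8, 11, 18]


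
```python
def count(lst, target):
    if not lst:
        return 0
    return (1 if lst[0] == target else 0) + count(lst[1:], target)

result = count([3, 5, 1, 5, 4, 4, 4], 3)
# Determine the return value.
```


count([3, 5, 1, 5, 4, 4, 4], 3)
lst[0]=3 == 3: 1 + count([5, 1, 5, 4, 4, 4], 3)
lst[0]=5 != 3: 0 + count([1, 5, 4, 4, 4], 3)
lst[0]=1 != 3: 0 + count([5, 4, 4, 4], 3)
lst[0]=5 != 3: 0 + count([4, 4, 4], 3)
lst[0]=4 != 3: 0 + count([4, 4], 3)
lst[0]=4 != 3: 0 + count([4], 3)
lst[0]=4 != 3: 0 + count([], 3)
= 1


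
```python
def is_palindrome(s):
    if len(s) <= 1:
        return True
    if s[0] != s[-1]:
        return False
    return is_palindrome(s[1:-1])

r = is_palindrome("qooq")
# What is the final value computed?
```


is_palindrome("qooq")
"qooq": s[0]='q' == s[-1]='q' -> is_palindrome("oo")
"oo": s[0]='o' == s[-1]='o' -> is_palindrome("")
"": len <= 1 -> True
= True


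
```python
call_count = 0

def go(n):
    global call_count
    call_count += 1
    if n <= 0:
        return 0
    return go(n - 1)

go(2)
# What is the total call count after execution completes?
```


go(2) calls go(1) calls ... calls go(0)
Total calls: 2 + 1 (for base case) = 3


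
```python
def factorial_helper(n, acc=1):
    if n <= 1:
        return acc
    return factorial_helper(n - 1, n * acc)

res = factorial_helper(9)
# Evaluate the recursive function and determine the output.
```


factorial_helper(9, 1)
= factorial_helper(8, 9 * 1) = factorial_helper(8, 9)
= factorial_helper(7, 8 * 9) = factorial_helper(7, 72)
= factorial_helper(6, 7 * 72) = factorial_helper(6, 504)
= factorial_helper(5, 6 * 504) = factorial_helper(5, 3024)
= factorial_helper(4, 5 * 3024) = factorial_helper(4, 15120)
= factorial_helper(3, 4 * 15120) = factorial_helper(3, 60480)
= factorial_helper(2, 3 * 60480) = factorial_helper(2, 181440)
= factorial_helper(1, 2 * 181440) = factorial_helper(1, 362880)
n <= 1, return acc = 362880


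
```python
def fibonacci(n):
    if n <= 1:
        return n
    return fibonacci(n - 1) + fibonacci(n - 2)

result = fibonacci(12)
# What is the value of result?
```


fibonacci(12)
= fibonacci(11) + fibonacci(10)
= (fibonacci(10) + fibonacci(9)) + fibonacci(10)
Computing bottom-up: fibonacci(0)=0, fibonacci(1)=1, fibonacci(2)=1, fibonacci(3)=2, fibonacci(4)=3, fibonacci(5)=5, fibonacci(6)=8, fibonacci(7)=13, fibonacci(8)=21, fibonacci(9)=34, fibonacci(10)=55, fibonacci(11)=89, fibonacci(12)=144
= 144


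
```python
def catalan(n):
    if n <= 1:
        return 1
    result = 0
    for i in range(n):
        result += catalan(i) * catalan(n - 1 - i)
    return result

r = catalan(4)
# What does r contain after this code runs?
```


catalan(4)
= sum of catalan(i) * catalan(4-1-i) for i in 0..3
First compute sub-values bottom-up:
  catalan(0) = 1, catalan(1) = 1
  catalan(2) = 1*1 + 1*1 = 2
  catalan(3) = 1*2 + 1*1 + 2*1 = 5
Now catalan(4):
  catalan(0)*catalan(3) = 1*5 = 5
  catalan(1)*catalan(2) = 1*2 = 2
  catalan(2)*catalan(1) = 2*1 = 2
  catalan(3)*catalan(0) = 5*1 = 5
= 5 + 2 + 2 + 5
= 14


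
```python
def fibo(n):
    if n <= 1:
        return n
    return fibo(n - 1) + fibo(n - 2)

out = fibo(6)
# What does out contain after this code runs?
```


fibo(6)
= fibo(5) + fibo(4)
= (fibo(4) + fibo(3)) + fibo(4)
Computing bottom-up: fibo(0)=0, fibo(1)=1, fibo(2)=1, fibo(3)=2, fibo(4)=3, fibo(5)=5, fibo(6)=8
= 8


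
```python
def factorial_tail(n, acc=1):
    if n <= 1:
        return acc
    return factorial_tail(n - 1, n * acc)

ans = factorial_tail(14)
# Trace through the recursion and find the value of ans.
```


factorial_tail(14, 1)
= factorial_tail(13, 14 * 1) = factorial_tail(13, 14)
= factorial_tail(12, 13 * 14) = factorial_tail(12, 182)
= factorial_tail(11, 12 * 182) = factorial_tail(11, 2184)
= factorial_tail(10, 11 * 2184) = factorial_tail(10, 24024)
= factorial_tail(9, 10 * 24024) = factorial_tail(9, 240240)
= factorial_tail(8, 9 * 240240) = factorial_tail(8, 2162160)
= factorial_tail(7, 8 * 2162160) = factorial_tail(7, 17297280)
= factorial_tail(6, 7 * 17297280) = factorial_tail(6, 121080960)
= factorial_tail(5, 6 * 121080960) = factorial_tail(5, 726485760)
= factorial_tail(4, 5 * 726485760) = factorial_tail(4, 3632428800)
= factorial_tail(3, 4 * 3632428800) = factorial_tail(3, 14529715200)
= factorial_tail(2, 3 * 14529715200) = factorial_tail(2, 43589145600)
= factorial_tail(1, 2 * 43589145600) = factorial_tail(1, 87178291200)
n <= 1, return acc = 87178291200


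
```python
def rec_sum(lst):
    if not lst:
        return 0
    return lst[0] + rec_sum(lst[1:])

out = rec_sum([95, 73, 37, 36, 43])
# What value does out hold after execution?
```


rec_sum([95, 73, 37, 36, 43])
= 95 + rec_sum([73, 37, 36, 43])
= 95 + 73 + rec_sum([37, 36, 43])
= 95 + 73 + 37 + rec_sum([36, 43])
= 95 + 73 + 37 + 36 + rec_sum([43])
= 95 + 73 + 37 + 36 + 43 + rec_sum([])
= 95 + 73 + 37 + 36 + 43 + 0
= 284


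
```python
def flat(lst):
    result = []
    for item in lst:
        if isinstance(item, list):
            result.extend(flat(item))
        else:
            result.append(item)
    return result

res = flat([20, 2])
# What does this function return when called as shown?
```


flat([20, 2])
Processing each element:
  20 is not a list -> append 20
  2 is not a list -> append 2
= [20, 2]


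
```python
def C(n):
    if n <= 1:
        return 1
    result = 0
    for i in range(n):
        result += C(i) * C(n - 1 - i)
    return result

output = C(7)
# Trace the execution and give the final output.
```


C(7)
= sum of C(i) * C(7-1-i) for i in 0..6
First compute sub-values bottom-up:
  C(0) = 1, C(1) = 1
  C(2) = 1*1 + 1*1 = 2
  C(3) = 1*2 + 1*1 + 2*1 = 5
  C(4) = 1*5 + 1*2 + 2*1 + 5*1 = 14
  C(5) = 1*14 + 1*5 + 2*2 + 5*1 + 14*1 = 42
  C(6) = 1*42 + 1*14 + 2*5 + 5*2 + 14*1 + 42*1 = 132
Now C(7):
  C(0)*C(6) = 1*132 = 132
  C(1)*C(5) = 1*42 = 42
  C(2)*C(4) = 2*14 = 28
  C(3)*C(3) = 5*5 = 25
  C(4)*C(2) = 14*2 = 28
  C(5)*C(1) = 42*1 = 42
  C(6)*C(0) = 132*1 = 132
= 132 + 42 + 28 + 25 + 28 + 42 + 132
= 429


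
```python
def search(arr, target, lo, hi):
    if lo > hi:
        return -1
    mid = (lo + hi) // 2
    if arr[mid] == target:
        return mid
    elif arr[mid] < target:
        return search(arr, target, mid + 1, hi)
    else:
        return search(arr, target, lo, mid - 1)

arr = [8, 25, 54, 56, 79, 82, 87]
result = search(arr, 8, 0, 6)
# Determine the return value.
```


search(arr, 8, 0, 6)
lo=0, hi=6, mid=3, arr[mid]=56
56 > 8, search left half
lo=0, hi=2, mid=1, arr[mid]=25
25 > 8, search left half
lo=0, hi=0, mid=0, arr[mid]=8
arr[0] == 8, found at index 0
= 0


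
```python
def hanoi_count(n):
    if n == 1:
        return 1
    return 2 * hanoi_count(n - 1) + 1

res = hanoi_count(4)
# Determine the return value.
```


hanoi_count(4)
= 2 * hanoi_count(3) + 1
= 2 * (2 * hanoi_count(2) + 1) + 1
= 2 * (2 * (2 * hanoi_count(1) + 1) + 1) + 1
Now compute bottom-up:
hanoi_count(1) = 1
hanoi_count(2) = 2 * 1 + 1 = 3
hanoi_count(3) = 2 * 3 + 1 = 7
hanoi_count(4) = 2 * 7 + 1 = 15
= 15


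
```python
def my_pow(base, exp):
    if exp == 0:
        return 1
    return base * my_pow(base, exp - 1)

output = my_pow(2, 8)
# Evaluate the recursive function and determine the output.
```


my_pow(2, 8)
= 2 * my_pow(2, 7)
= 2 * 2 * my_pow(2, 6)
= 2 * 2 * 2 * my_pow(2, 5)
= 2 * 2 * 2 * 2 * my_pow(2, 4)
= 2 * 2 * 2 * 2 * 2 * my_pow(2, 3)
= 2 * 2 * 2 * 2 * 2 * 2 * my_pow(2, 2)
= 2 * 2 * 2 * 2 * 2 * 2 * 2 * my_pow(2, 1)
= 2 * 2 * 2 * 2 * 2 * 2 * 2 * 2 * my_pow(2, 0)
= 2 * 2 * 2 * 2 * 2 * 2 * 2 * 2 * 1
= 256


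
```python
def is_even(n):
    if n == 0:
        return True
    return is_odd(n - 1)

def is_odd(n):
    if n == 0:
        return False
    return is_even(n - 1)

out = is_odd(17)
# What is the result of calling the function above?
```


is_odd(17)
= is_even(16)
= is_odd(15)
= is_even(14)
= is_odd(13)
= is_even(12)
= is_odd(11)
= is_even(10)
= is_odd(9)
= is_even(8)
= is_odd(7)
= is_even(6)
= is_odd(5)
= is_even(4)
= is_odd(3)
= is_even(2)
= is_odd(1)
= is_even(0)
n == 0: return True
= True


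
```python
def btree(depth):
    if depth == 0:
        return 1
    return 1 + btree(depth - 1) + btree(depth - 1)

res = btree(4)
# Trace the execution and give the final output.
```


btree(4)
= 1 + btree(3) + btree(3)
= 1 + 2 * btree(3)
btree(k) = 2^(k+1) - 1
btree(0) = 1
btree(1) = 3
btree(2) = 7
btree(3) = 15
btree(4) = 31
btree(4) = 2^5 - 1 = 31


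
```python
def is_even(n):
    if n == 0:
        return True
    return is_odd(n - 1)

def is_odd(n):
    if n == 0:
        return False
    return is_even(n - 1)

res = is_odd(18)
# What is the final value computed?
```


is_odd(18)
= is_even(17)
= is_odd(16)
= is_even(15)
= is_odd(14)
= is_even(13)
= is_odd(12)
= is_even(11)
= is_odd(10)
= is_even(9)
= is_odd(8)
= is_even(7)
= is_odd(6)
= is_even(5)
= is_odd(4)
= is_even(3)
= is_odd(2)
= is_even(1)
= is_odd(0)
n == 0: return False
= False


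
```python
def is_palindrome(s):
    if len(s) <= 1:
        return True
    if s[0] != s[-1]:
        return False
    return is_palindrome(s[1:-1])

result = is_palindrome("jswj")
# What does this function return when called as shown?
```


is_palindrome("jswj")
"jswj": s[0]='j' == s[-1]='j' -> is_palindrome("sw")
"sw": s[0]='s' != s[-1]='w' -> False
= False


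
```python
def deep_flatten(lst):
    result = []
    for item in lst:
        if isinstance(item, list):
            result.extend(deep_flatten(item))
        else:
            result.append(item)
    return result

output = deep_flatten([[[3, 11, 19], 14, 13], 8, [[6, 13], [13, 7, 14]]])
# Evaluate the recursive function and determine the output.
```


deep_flatten([[[3, 11, 19], 14, 13], 8, [[6, 13], [13, 7, 14]]])
Processing each element:
  [[3, 11, 19], 14, 13] is a list -> deep_flatten recursively -> [3, 11, 19, 14, 13]
  8 is not a list -> append 8
  [[6, 13], [13, 7, 14]] is a list -> deep_flatten recursively -> [6, 13, 13, 7, 14]
= [3, 11, 19, 14, 13, 8, 6, 13, 13, 7, 14]


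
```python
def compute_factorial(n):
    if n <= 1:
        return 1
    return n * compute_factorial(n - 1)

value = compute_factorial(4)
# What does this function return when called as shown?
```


compute_factorial(4)
= 4 * compute_factorial(3)
= 4 * 3 * compute_factorial(2)
= 4 * 3 * 2 * compute_factorial(1)
= 4 * 3 * 2 * 1
= 24


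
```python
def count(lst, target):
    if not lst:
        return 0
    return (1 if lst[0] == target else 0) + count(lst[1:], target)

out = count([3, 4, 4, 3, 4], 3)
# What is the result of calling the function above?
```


count([3, 4, 4, 3, 4], 3)
lst[0]=3 == 3: 1 + count([4, 4, 3, 4], 3)
lst[0]=4 != 3: 0 + count([4, 3, 4], 3)
lst[0]=4 != 3: 0 + count([3, 4], 3)
lst[0]=3 == 3: 1 + count([4], 3)
lst[0]=4 != 3: 0 + count([], 3)
= 2


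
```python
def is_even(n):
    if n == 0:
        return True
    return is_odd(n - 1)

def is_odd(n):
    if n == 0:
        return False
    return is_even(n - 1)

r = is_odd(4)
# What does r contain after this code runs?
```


is_odd(4)
= is_even(3)
= is_odd(2)
= is_even(1)
= is_odd(0)
n == 0: return False
= False


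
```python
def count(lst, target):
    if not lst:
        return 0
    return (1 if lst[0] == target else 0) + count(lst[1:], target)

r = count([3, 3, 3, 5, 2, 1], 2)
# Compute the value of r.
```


count([3, 3, 3, 5, 2, 1], 2)
lst[0]=3 != 2: 0 + count([3, 3, 5, 2, 1], 2)
lst[0]=3 != 2: 0 + count([3, 5, 2, 1], 2)
lst[0]=3 != 2: 0 + count([5, 2, 1], 2)
lst[0]=5 != 2: 0 + count([2, 1], 2)
lst[0]=2 == 2: 1 + count([1], 2)
lst[0]=1 != 2: 0 + count([], 2)
= 1


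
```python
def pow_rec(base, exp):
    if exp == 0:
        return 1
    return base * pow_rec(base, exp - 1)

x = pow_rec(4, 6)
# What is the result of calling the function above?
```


pow_rec(4, 6)
= 4 * pow_rec(4, 5)
= 4 * 4 * pow_rec(4, 4)
= 4 * 4 * 4 * pow_rec(4, 3)
= 4 * 4 * 4 * 4 * pow_rec(4, 2)
= 4 * 4 * 4 * 4 * 4 * pow_rec(4, 1)
= 4 * 4 * 4 * 4 * 4 * 4 * pow_rec(4, 0)
= 4 * 4 * 4 * 4 * 4 * 4 * 1
= 4096


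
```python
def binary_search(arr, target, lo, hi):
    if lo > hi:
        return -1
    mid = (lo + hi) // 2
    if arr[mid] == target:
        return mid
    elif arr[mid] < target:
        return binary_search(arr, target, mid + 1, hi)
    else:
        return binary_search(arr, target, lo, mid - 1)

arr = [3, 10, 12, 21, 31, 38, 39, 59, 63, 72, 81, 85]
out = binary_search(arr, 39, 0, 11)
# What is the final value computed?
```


binary_search(arr, 39, 0, 11)
lo=0, hi=11, mid=5, arr[mid]=38
38 < 39, search right half
lo=6, hi=11, mid=8, arr[mid]=63
63 > 39, search left half
lo=6, hi=7, mid=6, arr[mid]=39
arr[6] == 39, found at index 6
= 6


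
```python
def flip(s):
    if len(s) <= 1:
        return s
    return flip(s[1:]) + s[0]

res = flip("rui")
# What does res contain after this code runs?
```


flip("rui")
= flip("ui") + "r"
= flip("i") + "u" + "r"
= "i" + "u" + "r"
= "iur"


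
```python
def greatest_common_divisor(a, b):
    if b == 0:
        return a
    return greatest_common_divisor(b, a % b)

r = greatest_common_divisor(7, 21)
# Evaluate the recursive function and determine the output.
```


greatest_common_divisor(7, 21)
= greatest_common_divisor(21, 7 % 21) = greatest_common_divisor(21, 7)
= greatest_common_divisor(7, 21 % 7) = greatest_common_divisor(7, 0)
b == 0, return a = 7


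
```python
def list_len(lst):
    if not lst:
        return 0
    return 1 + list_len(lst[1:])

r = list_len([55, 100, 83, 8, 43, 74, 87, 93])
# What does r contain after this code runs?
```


list_len([55, 100, 83, 8, 43, 74, 87, 93])
= 1 + list_len([100, 83, 8, 43, 74, 87, 93])
= 1 + 1 + list_len([83, 8, 43, 74, 87, 93])
= 1 + 1 + 1 + list_len([8, 43, 74, 87, 93])
= 1 + 1 + 1 + 1 + list_len([43, 74, 87, 93])
= 1 + 1 + 1 + 1 + 1 + list_len([74, 87, 93])
= 1 + 1 + 1 + 1 + 1 + 1 + list_len([87, 93])
= 1 + 1 + 1 + 1 + 1 + 1 + 1 + list_len([93])
= 1 + 1 + 1 + 1 + 1 + 1 + 1 + 1 + list_len([])
= 1 + 1 + 1 + 1 + 1 + 1 + 1 + 1 + 0
= 8


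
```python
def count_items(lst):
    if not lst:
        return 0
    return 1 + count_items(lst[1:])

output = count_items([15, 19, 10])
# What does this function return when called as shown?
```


count_items([15, 19, 10])
= 1 + count_items([19, 10])
= 1 + 1 + count_items([10])
= 1 + 1 + 1 + count_items([])
= 1 + 1 + 1 + 0
= 3


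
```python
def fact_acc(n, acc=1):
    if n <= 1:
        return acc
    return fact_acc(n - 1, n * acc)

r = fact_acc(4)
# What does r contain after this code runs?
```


fact_acc(4, 1)
= fact_acc(3, 4 * 1) = fact_acc(3, 4)
= fact_acc(2, 3 * 4) = fact_acc(2, 12)
= fact_acc(1, 2 * 12) = fact_acc(1, 24)
n <= 1, return acc = 24


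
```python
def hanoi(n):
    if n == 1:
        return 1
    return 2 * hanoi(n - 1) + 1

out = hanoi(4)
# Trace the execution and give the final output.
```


hanoi(4)
= 2 * hanoi(3) + 1
= 2 * (2 * hanoi(2) + 1) + 1
= 2 * (2 * (2 * hanoi(1) + 1) + 1) + 1
Now compute bottom-up:
hanoi(1) = 1
hanoi(2) = 2 * 1 + 1 = 3
hanoi(3) = 2 * 3 + 1 = 7
hanoi(4) = 2 * 7 + 1 = 15
= 15


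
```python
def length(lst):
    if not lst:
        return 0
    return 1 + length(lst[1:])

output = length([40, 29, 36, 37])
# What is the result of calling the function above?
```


length([40, 29, 36, 37])
= 1 + length([29, 36, 37])
= 1 + 1 + length([36, 37])
= 1 + 1 + 1 + length([37])
= 1 + 1 + 1 + 1 + length([])
= 1 + 1 + 1 + 1 + 0
= 4


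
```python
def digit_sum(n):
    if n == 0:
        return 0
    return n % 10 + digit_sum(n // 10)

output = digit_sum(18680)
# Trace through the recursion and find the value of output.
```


digit_sum(18680)
= 0 + digit_sum(1868)
= 0 + 8 + digit_sum(186)
= 0 + 8 + 6 + digit_sum(18)
= 0 + 8 + 6 + 8 + digit_sum(1)
= 0 + 8 + 6 + 8 + 1 + digit_sum(0)
= 0 + 8 + 6 + 8 + 1 + 0
= 23


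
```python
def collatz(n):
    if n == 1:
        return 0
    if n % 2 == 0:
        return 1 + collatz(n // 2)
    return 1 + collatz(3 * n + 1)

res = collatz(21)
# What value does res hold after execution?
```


collatz(21)
21 is odd -> 3*21+1 = 64 -> collatz(64)
64 is even -> collatz(32)
32 is even -> collatz(16)
16 is even -> collatz(8)
8 is even -> collatz(4)
4 is even -> collatz(2)
2 is even -> collatz(1)
Reached 1 after 7 steps
= 7


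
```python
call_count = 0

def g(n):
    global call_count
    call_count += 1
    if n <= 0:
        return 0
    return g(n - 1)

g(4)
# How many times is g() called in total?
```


g(4) calls g(3) calls ... calls g(0)
Total calls: 4 + 1 (for base case) = 5


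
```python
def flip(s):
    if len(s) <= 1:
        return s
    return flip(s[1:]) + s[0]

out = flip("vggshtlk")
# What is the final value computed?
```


flip("vggshtlk")
= flip("ggshtlk") + "v"
= flip("gshtlk") + "g" + "v"
= flip("shtlk") + "g" + "g" + "v"
= flip("htlk") + "s" + "g" + "g" + "v"
= flip("tlk") + "h" + "s" + "g" + "g" + "v"
= flip("lk") + "t" + "h" + "s" + "g" + "g" + "v"
= flip("k") + "l" + "t" + "h" + "s" + "g" + "g" + "v"
= "k" + "l" + "t" + "h" + "s" + "g" + "g" + "v"
= "klthsggv"


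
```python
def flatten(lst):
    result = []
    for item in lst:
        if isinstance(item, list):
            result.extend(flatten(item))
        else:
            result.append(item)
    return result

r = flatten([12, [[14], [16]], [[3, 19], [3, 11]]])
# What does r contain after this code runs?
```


flatten([12, [[14], [16]], [[3, 19], [3, 11]]])
Processing each element:
  12 is not a list -> append 12
  [[14], [16]] is a list -> flatten recursively -> [14, 16]
  [[3, 19], [3, 11]] is a list -> flatten recursively -> [3, 19, 3, 11]
= [12, 14, 16, 3, 19, 3, 11]


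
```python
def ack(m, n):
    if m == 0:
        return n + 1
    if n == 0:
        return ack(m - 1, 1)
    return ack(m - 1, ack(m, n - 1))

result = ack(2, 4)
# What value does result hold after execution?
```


ack(2, 4)
= ack(1, ack(2, 3))
First compute ack(2, 3) = 9
= ack(1, 9)
= 11


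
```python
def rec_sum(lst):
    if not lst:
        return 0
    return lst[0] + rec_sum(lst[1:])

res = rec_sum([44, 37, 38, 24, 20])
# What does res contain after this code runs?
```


rec_sum([44, 37, 38, 24, 20])
= 44 + rec_sum([37, 38, 24, 20])
= 44 + 37 + rec_sum([38, 24, 20])
= 44 + 37 + 38 + rec_sum([24, 20])
= 44 + 37 + 38 + 24 + rec_sum([20])
= 44 + 37 + 38 + 24 + 20 + rec_sum([])
= 44 + 37 + 38 + 24 + 20 + 0
= 163


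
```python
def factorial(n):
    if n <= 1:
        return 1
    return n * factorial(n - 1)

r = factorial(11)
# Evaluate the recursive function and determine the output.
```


factorial(11)
= 11 * factorial(10)
= 11 * 10 * factorial(9)
= 11 * 10 * 9 * factorial(8)
= 11 * 10 * 9 * 8 * factorial(7)
= 11 * 10 * 9 * 8 * 7 * factorial(6)
= 11 * 10 * 9 * 8 * 7 * 6 * factorial(5)
= 11 * 10 * 9 * 8 * 7 * 6 * 5 * factorial(4)
= 11 * 10 * 9 * 8 * 7 * 6 * 5 * 4 * factorial(3)
= 11 * 10 * 9 * 8 * 7 * 6 * 5 * 4 * 3 * factorial(2)
= 11 * 10 * 9 * 8 * 7 * 6 * 5 * 4 * 3 * 2 * factorial(1)
= 11 * 10 * 9 * 8 * 7 * 6 * 5 * 4 * 3 * 2 * 1
= 39916800


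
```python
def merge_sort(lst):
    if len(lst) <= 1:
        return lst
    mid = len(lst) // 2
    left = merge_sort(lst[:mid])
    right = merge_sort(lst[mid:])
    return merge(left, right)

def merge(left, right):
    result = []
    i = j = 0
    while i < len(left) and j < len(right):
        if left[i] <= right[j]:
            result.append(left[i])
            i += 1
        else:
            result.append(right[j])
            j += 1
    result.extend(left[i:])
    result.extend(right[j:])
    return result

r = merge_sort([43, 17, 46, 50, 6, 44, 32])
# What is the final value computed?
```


merge_sort([43, 17, 46, 50, 6, 44, 32])
Split into [43, 17, 46] and [50, 6, 44, 32]
Left sorted: [17, 43, 46]
Right sorted: [6, 32, 44, 50]
Merge [17, 43, 46] and [6, 32, 44, 50]
= [6, 17, 32, 43, 44, 46, 50]


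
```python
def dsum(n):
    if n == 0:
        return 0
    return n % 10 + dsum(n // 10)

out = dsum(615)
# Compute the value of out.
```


dsum(615)
= 5 + dsum(61)
= 5 + 1 + dsum(6)
= 5 + 1 + 6 + dsum(0)
= 5 + 1 + 6 + 0
= 12


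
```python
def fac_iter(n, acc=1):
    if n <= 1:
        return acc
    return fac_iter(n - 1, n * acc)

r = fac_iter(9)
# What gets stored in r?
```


fac_iter(9, 1)
= fac_iter(8, 9 * 1) = fac_iter(8, 9)
= fac_iter(7, 8 * 9) = fac_iter(7, 72)
= fac_iter(6, 7 * 72) = fac_iter(6, 504)
= fac_iter(5, 6 * 504) = fac_iter(5, 3024)
= fac_iter(4, 5 * 3024) = fac_iter(4, 15120)
= fac_iter(3, 4 * 15120) = fac_iter(3, 60480)
= fac_iter(2, 3 * 60480) = fac_iter(2, 181440)
= fac_iter(1, 2 * 181440) = fac_iter(1, 362880)
n <= 1, return acc = 362880


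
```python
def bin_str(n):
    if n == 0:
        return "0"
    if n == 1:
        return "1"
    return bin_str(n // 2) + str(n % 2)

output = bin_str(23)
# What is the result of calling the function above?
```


bin_str(23)
= bin_str(11) + "1"
= bin_str(5) + "1" + "1"
= bin_str(2) + "1" + "1" + "1"
= bin_str(1) + "0" + "1" + "1" + "1"
= "1" + "0" + "1" + "1" + "1"
= "10111"


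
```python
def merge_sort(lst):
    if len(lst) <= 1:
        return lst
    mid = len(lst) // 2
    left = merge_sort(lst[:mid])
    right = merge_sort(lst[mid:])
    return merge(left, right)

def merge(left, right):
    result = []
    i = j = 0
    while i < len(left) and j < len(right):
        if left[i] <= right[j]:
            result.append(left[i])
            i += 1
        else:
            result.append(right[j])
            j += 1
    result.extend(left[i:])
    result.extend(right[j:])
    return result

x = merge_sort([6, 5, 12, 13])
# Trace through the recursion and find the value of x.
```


merge_sort([6, 5, 12, 13])
Split into [6, 5] and [12, 13]
Left sorted: [5, 6]
Right sorted: [12, 13]
Merge [5, 6] and [12, 13]
= [5, 6, 12, 13]


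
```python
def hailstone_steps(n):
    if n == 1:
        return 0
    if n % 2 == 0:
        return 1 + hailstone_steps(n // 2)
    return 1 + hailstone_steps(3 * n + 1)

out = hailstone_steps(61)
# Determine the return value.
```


hailstone_steps(61)
61 is odd -> 3*61+1 = 184 -> hailstone_steps(184)
184 is even -> hailstone_steps(92)
92 is even -> hailstone_steps(46)
46 is even -> hailstone_steps(23)
23 is odd -> 3*23+1 = 70 -> hailstone_steps(70)
70 is even -> hailstone_steps(35)
35 is odd -> 3*35+1 = 106 -> hailstone_steps(106)
106 is even -> hailstone_steps(53)
53 is odd -> 3*53+1 = 160 -> hailstone_steps(160)
160 is even -> hailstone_steps(80)
80 is even -> hailstone_steps(40)
40 is even -> hailstone_steps(20)
20 is even -> hailstone_steps(10)
10 is even -> hailstone_steps(5)
5 is odd -> 3*5+1 = 16 -> hailstone_steps(16)
16 is even -> hailstone_steps(8)
8 is even -> hailstone_steps(4)
4 is even -> hailstone_steps(2)
2 is even -> hailstone_steps(1)
Reached 1 after 19 steps
= 19


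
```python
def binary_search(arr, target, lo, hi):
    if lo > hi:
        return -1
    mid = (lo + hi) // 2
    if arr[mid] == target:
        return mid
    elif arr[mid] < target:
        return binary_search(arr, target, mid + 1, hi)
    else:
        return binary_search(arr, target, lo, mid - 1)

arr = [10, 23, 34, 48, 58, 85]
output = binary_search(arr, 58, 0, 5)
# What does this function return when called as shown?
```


binary_search(arr, 58, 0, 5)
lo=0, hi=5, mid=2, arr[mid]=34
34 < 58, search right half
lo=3, hi=5, mid=4, arr[mid]=58
arr[4] == 58, found at index 4
= 4


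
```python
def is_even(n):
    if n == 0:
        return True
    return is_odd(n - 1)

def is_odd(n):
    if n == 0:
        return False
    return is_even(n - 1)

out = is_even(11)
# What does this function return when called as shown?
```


is_even(11)
= is_odd(10)
= is_even(9)
= is_odd(8)
= is_even(7)
= is_odd(6)
= is_even(5)
= is_odd(4)
= is_even(3)
= is_odd(2)
= is_even(1)
= is_odd(0)
n == 0: return False
= False


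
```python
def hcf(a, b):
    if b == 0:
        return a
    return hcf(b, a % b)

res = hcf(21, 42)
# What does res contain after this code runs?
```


hcf(21, 42)
= hcf(42, 21 % 42) = hcf(42, 21)
= hcf(21, 42 % 21) = hcf(21, 0)
b == 0, return a = 21


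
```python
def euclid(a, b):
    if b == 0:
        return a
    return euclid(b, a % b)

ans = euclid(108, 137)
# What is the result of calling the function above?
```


euclid(108, 137)
= euclid(137, 108 % 137) = euclid(137, 108)
= euclid(108, 137 % 108) = euclid(108, 29)
= euclid(29, 108 % 29) = euclid(29, 21)
= euclid(21, 29 % 21) = euclid(21, 8)
= euclid(8, 21 % 8) = euclid(8, 5)
= euclid(5, 8 % 5) = euclid(5, 3)
= euclid(3, 5 % 3) = euclid(3, 2)
= euclid(2, 3 % 2) = euclid(2, 1)
= euclid(1, 2 % 1) = euclid(1, 0)
b == 0, return a = 1


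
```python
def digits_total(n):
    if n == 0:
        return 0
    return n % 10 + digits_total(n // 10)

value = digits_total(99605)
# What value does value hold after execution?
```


digits_total(99605)
= 5 + digits_total(9960)
= 5 + 0 + digits_total(996)
= 5 + 0 + 6 + digits_total(99)
= 5 + 0 + 6 + 9 + digits_total(9)
= 5 + 0 + 6 + 9 + 9 + digits_total(0)
= 5 + 0 + 6 + 9 + 9 + 0
= 29


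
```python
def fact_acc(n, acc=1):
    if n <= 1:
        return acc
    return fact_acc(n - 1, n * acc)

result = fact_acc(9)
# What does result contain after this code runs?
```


fact_acc(9, 1)
= fact_acc(8, 9 * 1) = fact_acc(8, 9)
= fact_acc(7, 8 * 9) = fact_acc(7, 72)
= fact_acc(6, 7 * 72) = fact_acc(6, 504)
= fact_acc(5, 6 * 504) = fact_acc(5, 3024)
= fact_acc(4, 5 * 3024) = fact_acc(4, 15120)
= fact_acc(3, 4 * 15120) = fact_acc(3, 60480)
= fact_acc(2, 3 * 60480) = fact_acc(2, 181440)
= fact_acc(1, 2 * 181440) = fact_acc(1, 362880)
n <= 1, return acc = 362880


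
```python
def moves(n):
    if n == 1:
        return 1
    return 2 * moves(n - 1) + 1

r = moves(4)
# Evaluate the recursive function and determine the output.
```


moves(4)
= 2 * moves(3) + 1
= 2 * (2 * moves(2) + 1) + 1
= 2 * (2 * (2 * moves(1) + 1) + 1) + 1
Now compute bottom-up:
moves(1) = 1
moves(2) = 2 * 1 + 1 = 3
moves(3) = 2 * 3 + 1 = 7
moves(4) = 2 * 7 + 1 = 15
= 15


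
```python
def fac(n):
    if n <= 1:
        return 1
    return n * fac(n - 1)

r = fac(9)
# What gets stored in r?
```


fac(9)
= 9 * fac(8)
= 9 * 8 * fac(7)
= 9 * 8 * 7 * fac(6)
= 9 * 8 * 7 * 6 * fac(5)
= 9 * 8 * 7 * 6 * 5 * fac(4)
= 9 * 8 * 7 * 6 * 5 * 4 * fac(3)
= 9 * 8 * 7 * 6 * 5 * 4 * 3 * fac(2)
= 9 * 8 * 7 * 6 * 5 * 4 * 3 * 2 * fac(1)
= 9 * 8 * 7 * 6 * 5 * 4 * 3 * 2 * 1
= 362880


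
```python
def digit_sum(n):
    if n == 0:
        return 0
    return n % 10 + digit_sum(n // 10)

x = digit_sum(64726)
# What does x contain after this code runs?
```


digit_sum(64726)
= 6 + digit_sum(6472)
= 6 + 2 + digit_sum(647)
= 6 + 2 + 7 + digit_sum(64)
= 6 + 2 + 7 + 4 + digit_sum(6)
= 6 + 2 + 7 + 4 + 6 + digit_sum(0)
= 6 + 2 + 7 + 4 + 6 + 0
= 25


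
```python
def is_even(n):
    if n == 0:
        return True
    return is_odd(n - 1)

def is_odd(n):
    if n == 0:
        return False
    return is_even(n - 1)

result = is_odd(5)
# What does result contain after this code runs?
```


is_odd(5)
= is_even(4)
= is_odd(3)
= is_even(2)
= is_odd(1)
= is_even(0)
n == 0: return True
= True
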